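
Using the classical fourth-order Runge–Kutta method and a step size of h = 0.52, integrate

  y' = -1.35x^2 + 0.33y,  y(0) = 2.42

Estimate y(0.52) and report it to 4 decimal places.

2.8069

RK4: k1 = f(x_n, y_n); k2 = f(x_n + h/2, y_n + (h/2)·k1); k3 = f(x_n + h/2, y_n + (h/2)·k2); k4 = f(x_n + h, y_n + h·k3); y_{n+1} = y_n + (h/6)·(k1 + 2k2 + 2k3 + k4).
x=0.000000, y=2.420000:
  k1 = f(0.000000, 2.420000) = 0.798600
  k2 = f(0.260000, 2.627636) = 0.775860
  k3 = f(0.260000, 2.621724) = 0.773909
  k4 = f(0.520000, 2.822433) = 0.566363
  y ← 2.420000 + (0.52/6)·(k1 + 2k2 + 2k3 + k4) = 2.806923
y(0.52) ≈ 2.8069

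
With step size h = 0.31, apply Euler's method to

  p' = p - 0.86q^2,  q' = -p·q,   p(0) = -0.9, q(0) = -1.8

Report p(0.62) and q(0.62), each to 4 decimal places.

-4.0891, -3.7601

Euler on (p,q): p_{n+1} = p_n + h·p', q_{n+1} = q_n + h·q'.
0.000000: (-0.900000, -1.800000); f=(-3.686400, -1.620000) → (-2.042784, -2.302200)
0.310000: (-2.042784, -2.302200); f=(-6.600891, -4.702897) → (-4.089060, -3.760098)
(p(0.62), q(0.62)) ≈ (-4.0891, -3.7601)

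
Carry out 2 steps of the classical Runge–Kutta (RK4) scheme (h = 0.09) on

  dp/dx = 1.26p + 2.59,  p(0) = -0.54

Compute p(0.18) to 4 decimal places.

RK4: k1 = f(x_n, p_n); k2 = f(x_n + h/2, p_n + (h/2)·k1); k3 = f(x_n + h/2, p_n + (h/2)·k2); k4 = f(x_n + h, p_n + h·k3); p_{n+1} = p_n + (h/6)·(k1 + 2k2 + 2k3 + k4).
x=0.000000, p=-0.540000:
  k1 = f(0.000000, -0.540000) = 1.909600
  k2 = f(0.045000, -0.454068) = 2.017874
  k3 = f(0.045000, -0.449196) = 2.024013
  k4 = f(0.090000, -0.357839) = 2.139123
  p ← -0.540000 + (0.09/6)·(k1 + 2k2 + 2k3 + k4) = -0.358013
x=0.090000, p=-0.358013:
  k1 = f(0.090000, -0.358013) = 2.138904
  k2 = f(0.135000, -0.261762) = 2.260180
  k3 = f(0.135000, -0.256304) = 2.267056
  k4 = f(0.180000, -0.153977) = 2.395988
  p ← -0.358013 + (0.09/6)·(k1 + 2k2 + 2k3 + k4) = -0.154172
p(0.18) ≈ -0.1542

-0.1542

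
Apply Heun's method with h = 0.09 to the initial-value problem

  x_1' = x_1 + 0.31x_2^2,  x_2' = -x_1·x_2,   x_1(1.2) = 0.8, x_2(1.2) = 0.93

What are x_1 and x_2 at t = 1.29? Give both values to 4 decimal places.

0.8988, 0.8617

Heun on (x_1,x_2): k1 = f(t_n, state_n); k2 = f(t_n + h, state_n + h·k1); state_{n+1} = state_n + (h/2)·(k1 + k2).
1.200000: (0.800000, 0.930000)
  k1 = (1.068119, -0.744000)
  predictor → (0.896131, 0.863040)
  k2 = (1.127031, -0.773397)
  → (0.898782, 0.861717)
(x_1(1.29), x_2(1.29)) ≈ (0.8988, 0.8617)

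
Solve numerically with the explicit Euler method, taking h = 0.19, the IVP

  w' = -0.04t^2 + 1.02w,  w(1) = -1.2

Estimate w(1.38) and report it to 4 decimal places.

-1.7300

Euler: w_{n+1} = w_n + h·f(t_n, w_n).
t=1.000000, w=-1.200000: f=-1.264000 → w ← -1.200000 + 0.19·(-1.264000) = -1.440160
t=1.190000, w=-1.440160: f=-1.525607 → w ← -1.440160 + 0.19·(-1.525607) = -1.730025
w(1.38) ≈ -1.7300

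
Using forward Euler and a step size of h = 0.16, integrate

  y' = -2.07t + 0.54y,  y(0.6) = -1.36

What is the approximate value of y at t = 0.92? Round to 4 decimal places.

Euler: y_{n+1} = y_n + h·f(t_n, y_n).
t=0.600000, y=-1.360000: f=-1.976400 → y ← -1.360000 + 0.16·(-1.976400) = -1.676224
t=0.760000, y=-1.676224: f=-2.478361 → y ← -1.676224 + 0.16·(-2.478361) = -2.072762
y(0.92) ≈ -2.0728

-2.0728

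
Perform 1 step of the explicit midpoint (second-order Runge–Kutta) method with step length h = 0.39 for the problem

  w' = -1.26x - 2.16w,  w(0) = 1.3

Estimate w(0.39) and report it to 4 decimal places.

Midpoint: k1 = f(x_n, w_n); k2 = f(x_n + h/2, w_n + (h/2)·k1); w_{n+1} = w_n + h·k2.
x=0.000000, w=1.300000:
  k1 = f(0.000000, 1.300000) = -2.808000
  k2 = f(0.195000, 0.752440) = -1.870970
  w ← 1.300000 + 0.39·(-1.870970) = 0.570322
w(0.39) ≈ 0.5703

0.5703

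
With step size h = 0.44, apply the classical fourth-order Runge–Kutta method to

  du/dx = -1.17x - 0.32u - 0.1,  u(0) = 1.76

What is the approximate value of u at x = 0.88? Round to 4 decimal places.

0.8380

RK4: k1 = f(x_n, u_n); k2 = f(x_n + h/2, u_n + (h/2)·k1); k3 = f(x_n + h/2, u_n + (h/2)·k2); k4 = f(x_n + h, u_n + h·k3); u_{n+1} = u_n + (h/6)·(k1 + 2k2 + 2k3 + k4).
x=0.000000, u=1.760000:
  k1 = f(0.000000, 1.760000) = -0.663200
  k2 = f(0.220000, 1.614096) = -0.873911
  k3 = f(0.220000, 1.567740) = -0.859077
  k4 = f(0.440000, 1.382006) = -1.057042
  u ← 1.760000 + (0.44/6)·(k1 + 2k2 + 2k3 + k4) = 1.379677
x=0.440000, u=1.379677:
  k1 = f(0.440000, 1.379677) = -1.056297
  k2 = f(0.660000, 1.147292) = -1.239333
  k3 = f(0.660000, 1.107024) = -1.226448
  k4 = f(0.880000, 0.840040) = -1.398413
  u ← 1.379677 + (0.44/6)·(k1 + 2k2 + 2k3 + k4) = 0.838017
u(0.88) ≈ 0.8380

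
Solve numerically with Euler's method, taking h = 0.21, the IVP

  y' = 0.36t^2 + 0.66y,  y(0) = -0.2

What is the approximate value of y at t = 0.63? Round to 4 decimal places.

Euler: y_{n+1} = y_n + h·f(t_n, y_n).
t=0.000000, y=-0.200000: f=-0.132000 → y ← -0.200000 + 0.21·(-0.132000) = -0.227720
t=0.210000, y=-0.227720: f=-0.134419 → y ← -0.227720 + 0.21·(-0.134419) = -0.255948
t=0.420000, y=-0.255948: f=-0.105422 → y ← -0.255948 + 0.21·(-0.105422) = -0.278087
y(0.63) ≈ -0.2781

-0.2781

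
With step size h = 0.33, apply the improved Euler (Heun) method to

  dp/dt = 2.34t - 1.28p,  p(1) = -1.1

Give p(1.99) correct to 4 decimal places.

1.7650

Heun: k1 = f(t_n, p_n); k2 = f(t_n + h, p_n + h·k1); p_{n+1} = p_n + (h/2)·(k1 + k2).
t=1.000000, p=-1.100000:
  k1 = f(1.000000, -1.100000) = 3.748000
  k2 = f(1.330000, 0.136840) = 2.937045
  p ← -1.100000 + (0.33/2)·(3.748000 + 2.937045) = 0.003032
t=1.330000, p=0.003032:
  k1 = f(1.330000, 0.003032) = 3.108319
  k2 = f(1.660000, 1.028778) = 2.567565
  p ← 0.003032 + (0.33/2)·(3.108319 + 2.567565) = 0.939553
t=1.660000, p=0.939553:
  k1 = f(1.660000, 0.939553) = 2.681772
  k2 = f(1.990000, 1.824538) = 2.321191
  p ← 0.939553 + (0.33/2)·(2.681772 + 2.321191) = 1.765042
p(1.99) ≈ 1.7650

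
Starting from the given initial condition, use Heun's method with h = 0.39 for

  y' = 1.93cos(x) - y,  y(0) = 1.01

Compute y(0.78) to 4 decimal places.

Heun: k1 = f(x_n, y_n); k2 = f(x_n + h, y_n + h·k1); y_{n+1} = y_n + (h/2)·(k1 + k2).
x=0.000000, y=1.010000:
  k1 = f(0.000000, 1.010000) = 0.920000
  k2 = f(0.390000, 1.368800) = 0.416274
  y ← 1.010000 + (0.39/2)·(0.920000 + 0.416274) = 1.270574
x=0.390000, y=1.270574:
  k1 = f(0.390000, 1.270574) = 0.514501
  k2 = f(0.780000, 1.471229) = -0.099166
  y ← 1.270574 + (0.39/2)·(0.514501 + (-0.099166)) = 1.351564
y(0.78) ≈ 1.3516

1.3516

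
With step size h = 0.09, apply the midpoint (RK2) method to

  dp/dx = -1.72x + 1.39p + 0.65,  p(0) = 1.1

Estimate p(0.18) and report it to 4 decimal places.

Midpoint: k1 = f(x_n, p_n); k2 = f(x_n + h/2, p_n + (h/2)·k1); p_{n+1} = p_n + h·k2.
x=0.000000, p=1.100000:
  k1 = f(0.000000, 1.100000) = 2.179000
  k2 = f(0.045000, 1.198055) = 2.237896
  p ← 1.100000 + 0.09·2.237896 = 1.301411
x=0.090000, p=1.301411:
  k1 = f(0.090000, 1.301411) = 2.304161
  k2 = f(0.135000, 1.405098) = 2.370886
  p ← 1.301411 + 0.09·2.370886 = 1.514790
p(0.18) ≈ 1.5148

1.5148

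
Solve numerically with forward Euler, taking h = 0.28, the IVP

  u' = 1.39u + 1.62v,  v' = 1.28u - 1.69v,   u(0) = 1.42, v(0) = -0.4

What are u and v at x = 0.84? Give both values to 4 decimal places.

4.0072, 1.3613

Euler on (u,v): u_{n+1} = u_n + h·u', v_{n+1} = v_n + h·v'.
0.000000: (1.420000, -0.400000); f=(1.325800, 2.493600) → (1.791224, 0.298208)
0.280000: (1.791224, 0.298208); f=(2.972898, 1.788795) → (2.623636, 0.799071)
0.560000: (2.623636, 0.799071); f=(4.941348, 2.007824) → (4.007213, 1.361261)
(u(0.84), v(0.84)) ≈ (4.0072, 1.3613)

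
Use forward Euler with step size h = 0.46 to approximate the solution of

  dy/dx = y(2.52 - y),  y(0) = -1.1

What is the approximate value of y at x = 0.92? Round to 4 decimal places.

-10.2839

Euler: y_{n+1} = y_n + h·f(x_n, y_n).
x=0.000000, y=-1.100000: f=-3.982000 → y ← -1.100000 + 0.46·(-3.982000) = -2.931720
x=0.460000, y=-2.931720: f=-15.982917 → y ← -2.931720 + 0.46·(-15.982917) = -10.283862
y(0.92) ≈ -10.2839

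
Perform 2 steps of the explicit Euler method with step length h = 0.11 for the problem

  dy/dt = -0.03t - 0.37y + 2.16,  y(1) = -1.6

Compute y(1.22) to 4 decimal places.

Euler: y_{n+1} = y_n + h·f(t_n, y_n).
t=1.000000, y=-1.600000: f=2.722000 → y ← -1.600000 + 0.11·2.722000 = -1.300580
t=1.110000, y=-1.300580: f=2.607915 → y ← -1.300580 + 0.11·2.607915 = -1.013709
y(1.22) ≈ -1.0137

-1.0137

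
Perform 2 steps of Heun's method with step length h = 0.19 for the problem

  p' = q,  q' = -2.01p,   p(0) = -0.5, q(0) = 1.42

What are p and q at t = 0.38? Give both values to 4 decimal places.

0.0919, 1.5838

Heun on (p,q): k1 = f(t_n, state_n); k2 = f(t_n + h, state_n + h·k1); state_{n+1} = state_n + (h/2)·(k1 + k2).
0.000000: (-0.500000, 1.420000)
  k1 = (1.420000, 1.005000)
  predictor → (-0.230200, 1.610950)
  k2 = (1.610950, 0.462702)
  → (-0.212060, 1.559432)
0.190000: (-0.212060, 1.559432)
  k1 = (1.559432, 0.426240)
  predictor → (0.084232, 1.640417)
  k2 = (1.640417, -0.169307)
  → (0.091926, 1.583840)
(p(0.38), q(0.38)) ≈ (0.0919, 1.5838)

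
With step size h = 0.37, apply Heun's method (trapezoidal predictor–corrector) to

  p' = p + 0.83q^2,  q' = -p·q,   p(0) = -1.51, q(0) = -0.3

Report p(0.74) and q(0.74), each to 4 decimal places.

-2.8293, -1.2994

Heun on (p,q): k1 = f(s_n, state_n); k2 = f(s_n + h, state_n + h·k1); state_{n+1} = state_n + (h/2)·(k1 + k2).
0.000000: (-1.510000, -0.300000)
  k1 = (-1.435300, -0.453000)
  predictor → (-2.041061, -0.467610)
  k2 = (-1.859574, -0.954421)
  → (-2.119552, -0.560373)
0.370000: (-2.119552, -0.560373)
  k1 = (-1.858917, -1.187739)
  predictor → (-2.807351, -0.999836)
  k2 = (-1.977623, -2.806891)
  → (-2.829312, -1.299379)
(p(0.74), q(0.74)) ≈ (-2.8293, -1.2994)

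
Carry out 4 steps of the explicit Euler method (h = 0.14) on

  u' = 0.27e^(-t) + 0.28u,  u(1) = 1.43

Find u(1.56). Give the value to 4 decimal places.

Euler: u_{n+1} = u_n + h·f(t_n, u_n).
t=1.000000, u=1.430000: f=0.499727 → u ← 1.430000 + 0.14·0.499727 = 1.499962
t=1.140000, u=1.499962: f=0.506340 → u ← 1.499962 + 0.14·0.506340 = 1.570850
t=1.280000, u=1.570850: f=0.514908 → u ← 1.570850 + 0.14·0.514908 = 1.642937
t=1.420000, u=1.642937: f=0.525285 → u ← 1.642937 + 0.14·0.525285 = 1.716477
u(1.56) ≈ 1.7165

1.7165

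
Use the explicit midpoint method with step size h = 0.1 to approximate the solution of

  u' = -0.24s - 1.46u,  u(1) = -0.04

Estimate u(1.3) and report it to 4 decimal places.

Midpoint: k1 = f(s_n, u_n); k2 = f(s_n + h/2, u_n + (h/2)·k1); u_{n+1} = u_n + h·k2.
s=1.000000, u=-0.040000:
  k1 = f(1.000000, -0.040000) = -0.181600
  k2 = f(1.050000, -0.049080) = -0.180343
  u ← -0.040000 + 0.1·(-0.180343) = -0.058034
s=1.100000, u=-0.058034:
  k1 = f(1.100000, -0.058034) = -0.179270
  k2 = f(1.150000, -0.066998) = -0.178183
  u ← -0.058034 + 0.1·(-0.178183) = -0.075853
s=1.200000, u=-0.075853:
  k1 = f(1.200000, -0.075853) = -0.177255
  k2 = f(1.250000, -0.084715) = -0.176316
  u ← -0.075853 + 0.1·(-0.176316) = -0.093484
u(1.3) ≈ -0.0935

-0.0935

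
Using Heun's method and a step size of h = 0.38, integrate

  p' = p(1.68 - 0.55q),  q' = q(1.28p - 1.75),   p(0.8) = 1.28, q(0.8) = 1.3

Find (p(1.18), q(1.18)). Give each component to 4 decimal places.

Heun on (p,q): k1 = f(t_n, state_n); k2 = f(t_n + h, state_n + h·k1); state_{n+1} = state_n + (h/2)·(k1 + k2).
0.800000: (1.280000, 1.300000)
  k1 = (1.235200, -0.145080)
  predictor → (1.749376, 1.244870)
  k2 = (1.741192, 0.608992)
  → (1.845514, 1.388143)
(p(1.18), q(1.18)) ≈ (1.8455, 1.3881)

1.8455, 1.3881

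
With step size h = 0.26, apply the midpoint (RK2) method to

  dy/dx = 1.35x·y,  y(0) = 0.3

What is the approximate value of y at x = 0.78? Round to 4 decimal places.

Midpoint: k1 = f(x_n, y_n); k2 = f(x_n + h/2, y_n + (h/2)·k1); y_{n+1} = y_n + h·k2.
x=0.000000, y=0.300000:
  k1 = f(0.000000, 0.300000) = 0.000000
  k2 = f(0.130000, 0.300000) = 0.052650
  y ← 0.300000 + 0.26·0.052650 = 0.313689
x=0.260000, y=0.313689:
  k1 = f(0.260000, 0.313689) = 0.110105
  k2 = f(0.390000, 0.328003) = 0.172693
  y ← 0.313689 + 0.26·0.172693 = 0.358589
x=0.520000, y=0.358589:
  k1 = f(0.520000, 0.358589) = 0.251730
  k2 = f(0.650000, 0.391314) = 0.343378
  y ← 0.358589 + 0.26·0.343378 = 0.447868
y(0.78) ≈ 0.4479

0.4479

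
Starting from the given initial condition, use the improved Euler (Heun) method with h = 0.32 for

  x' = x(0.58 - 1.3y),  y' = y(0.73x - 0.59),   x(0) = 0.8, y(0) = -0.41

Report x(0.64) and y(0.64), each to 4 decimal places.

1.6306, -0.4782

Heun on (x,y): k1 = f(t_n, state_n); k2 = f(t_n + h, state_n + h·k1); state_{n+1} = state_n + (h/2)·(k1 + k2).
0.000000: (0.800000, -0.410000)
  k1 = (0.890400, 0.002460)
  predictor → (1.084928, -0.409213)
  k2 = (1.206415, -0.082660)
  → (1.135490, -0.422832)
0.320000: (1.135490, -0.422832)
  k1 = (1.282743, -0.101018)
  predictor → (1.545968, -0.455158)
  k2 = (1.811418, -0.245128)
  → (1.630556, -0.478215)
(x(0.64), y(0.64)) ≈ (1.6306, -0.4782)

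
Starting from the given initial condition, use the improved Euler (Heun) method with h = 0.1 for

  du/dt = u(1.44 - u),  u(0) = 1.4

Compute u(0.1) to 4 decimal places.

Heun: k1 = f(t_n, u_n); k2 = f(t_n + h, u_n + h·k1); u_{n+1} = u_n + (h/2)·(k1 + k2).
t=0.000000, u=1.400000:
  k1 = f(0.000000, 1.400000) = 0.056000
  k2 = f(0.100000, 1.405600) = 0.048353
  u ← 1.400000 + (0.1/2)·(0.056000 + 0.048353) = 1.405218
u(0.1) ≈ 1.4052

1.4052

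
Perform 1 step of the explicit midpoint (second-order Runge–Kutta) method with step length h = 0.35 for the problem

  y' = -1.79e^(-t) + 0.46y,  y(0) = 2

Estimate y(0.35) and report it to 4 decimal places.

Midpoint: k1 = f(t_n, y_n); k2 = f(t_n + h/2, y_n + (h/2)·k1); y_{n+1} = y_n + h·k2.
t=0.000000, y=2.000000:
  k1 = f(0.000000, 2.000000) = -0.870000
  k2 = f(0.175000, 1.847750) = -0.652663
  y ← 2.000000 + 0.35·(-0.652663) = 1.771568
y(0.35) ≈ 1.7716

1.7716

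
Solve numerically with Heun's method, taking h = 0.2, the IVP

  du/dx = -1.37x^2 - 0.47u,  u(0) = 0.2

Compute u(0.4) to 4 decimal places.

0.1339

Heun: k1 = f(x_n, u_n); k2 = f(x_n + h, u_n + h·k1); u_{n+1} = u_n + (h/2)·(k1 + k2).
x=0.000000, u=0.200000:
  k1 = f(0.000000, 0.200000) = -0.094000
  k2 = f(0.200000, 0.181200) = -0.139964
  u ← 0.200000 + (0.2/2)·(-0.094000 + (-0.139964)) = 0.176604
x=0.200000, u=0.176604:
  k1 = f(0.200000, 0.176604) = -0.137804
  k2 = f(0.400000, 0.149043) = -0.289250
  u ← 0.176604 + (0.2/2)·(-0.137804 + (-0.289250)) = 0.133898
u(0.4) ≈ 0.1339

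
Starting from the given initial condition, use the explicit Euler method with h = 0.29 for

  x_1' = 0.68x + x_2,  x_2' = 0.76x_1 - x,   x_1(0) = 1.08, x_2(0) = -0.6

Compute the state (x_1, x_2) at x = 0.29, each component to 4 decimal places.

0.9060, -0.3620

Euler on (x_1,x_2): x_1_{n+1} = x_1_n + h·x_1', x_2_{n+1} = x_2_n + h·x_2'.
0.000000: (1.080000, -0.600000); f=(-0.600000, 0.820800) → (0.906000, -0.361968)
(x_1(0.29), x_2(0.29)) ≈ (0.9060, -0.3620)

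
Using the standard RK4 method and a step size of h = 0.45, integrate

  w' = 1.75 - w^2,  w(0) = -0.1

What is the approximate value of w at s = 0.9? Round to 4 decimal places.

1.0621

RK4: k1 = f(s_n, w_n); k2 = f(s_n + h/2, w_n + (h/2)·k1); k3 = f(s_n + h/2, w_n + (h/2)·k2); k4 = f(s_n + h, w_n + h·k3); w_{n+1} = w_n + (h/6)·(k1 + 2k2 + 2k3 + k4).
s=0.000000, w=-0.100000:
  k1 = f(0.000000, -0.100000) = 1.740000
  k2 = f(0.225000, 0.291500) = 1.665028
  k3 = f(0.225000, 0.274631) = 1.674578
  k4 = f(0.450000, 0.653560) = 1.322859
  w ← -0.100000 + (0.45/6)·(k1 + 2k2 + 2k3 + k4) = 0.630655
s=0.450000, w=0.630655:
  k1 = f(0.450000, 0.630655) = 1.352274
  k2 = f(0.675000, 0.934917) = 0.875930
  k3 = f(0.675000, 0.827740) = 1.064847
  k4 = f(0.900000, 1.109836) = 0.518263
  w ← 0.630655 + (0.45/6)·(k1 + 2k2 + 2k3 + k4) = 1.062062
w(0.9) ≈ 1.0621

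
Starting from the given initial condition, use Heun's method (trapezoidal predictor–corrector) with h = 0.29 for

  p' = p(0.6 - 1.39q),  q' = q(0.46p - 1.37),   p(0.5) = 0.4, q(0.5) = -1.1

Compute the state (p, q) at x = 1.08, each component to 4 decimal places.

1.0410, -0.6032

Heun on (p,q): k1 = f(x_n, state_n); k2 = f(x_n + h, state_n + h·k1); state_{n+1} = state_n + (h/2)·(k1 + k2).
0.500000: (0.400000, -1.100000)
  k1 = (0.851600, 1.304600)
  predictor → (0.646964, -0.721666)
  k2 = (1.037158, 0.773912)
  → (0.673870, -0.798616)
0.790000: (0.673870, -0.798616)
  k1 = (1.152369, 0.846549)
  predictor → (1.008057, -0.553117)
  k2 = (1.379861, 0.501286)
  → (1.041043, -0.603180)
(p(1.08), q(1.08)) ≈ (1.0410, -0.6032)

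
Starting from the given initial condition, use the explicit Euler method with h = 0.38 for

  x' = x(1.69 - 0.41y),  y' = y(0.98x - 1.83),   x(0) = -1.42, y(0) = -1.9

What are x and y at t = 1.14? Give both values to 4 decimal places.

-7.3298, 0.4022

Euler on (x,y): x_{n+1} = x_n + h·x', y_{n+1} = y_n + h·y'.
0.000000: (-1.420000, -1.900000); f=(-3.505980, 6.121040) → (-2.752272, 0.425995)
0.380000: (-2.752272, 0.425995); f=(-4.170634, -1.928577) → (-4.337113, -0.306864)
0.760000: (-4.337113, -0.306864); f=(-7.875392, 1.865847) → (-7.329762, 0.402158)
(x(1.14), y(1.14)) ≈ (-7.3298, 0.4022)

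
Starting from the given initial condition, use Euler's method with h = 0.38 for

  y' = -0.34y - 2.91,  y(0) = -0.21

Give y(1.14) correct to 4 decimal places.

Euler: y_{n+1} = y_n + h·f(s_n, y_n).
s=0.000000, y=-0.210000: f=-2.838600 → y ← -0.210000 + 0.38·(-2.838600) = -1.288668
s=0.380000, y=-1.288668: f=-2.471853 → y ← -1.288668 + 0.38·(-2.471853) = -2.227972
s=0.760000, y=-2.227972: f=-2.152489 → y ← -2.227972 + 0.38·(-2.152489) = -3.045918
y(1.14) ≈ -3.0459

-3.0459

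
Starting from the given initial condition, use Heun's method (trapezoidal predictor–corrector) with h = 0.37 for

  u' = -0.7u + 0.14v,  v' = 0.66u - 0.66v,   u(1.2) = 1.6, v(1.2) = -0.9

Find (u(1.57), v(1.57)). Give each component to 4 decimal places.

1.2145, -0.4203

Heun on (u,v): k1 = f(t_n, state_n); k2 = f(t_n + h, state_n + h·k1); state_{n+1} = state_n + (h/2)·(k1 + k2).
1.200000: (1.600000, -0.900000)
  k1 = (-1.246000, 1.650000)
  predictor → (1.138980, -0.289500)
  k2 = (-0.837816, 0.942797)
  → (1.214494, -0.420333)
(u(1.57), v(1.57)) ≈ (1.2145, -0.4203)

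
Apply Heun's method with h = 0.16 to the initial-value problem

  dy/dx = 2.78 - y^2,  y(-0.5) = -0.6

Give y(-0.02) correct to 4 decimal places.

0.6517

Heun: k1 = f(x_n, y_n); k2 = f(x_n + h, y_n + h·k1); y_{n+1} = y_n + (h/2)·(k1 + k2).
x=-0.500000, y=-0.600000:
  k1 = f(-0.500000, -0.600000) = 2.420000
  k2 = f(-0.340000, -0.212800) = 2.734716
  y ← -0.600000 + (0.16/2)·(2.420000 + 2.734716) = -0.187623
x=-0.340000, y=-0.187623:
  k1 = f(-0.340000, -0.187623) = 2.744798
  k2 = f(-0.180000, 0.251545) = 2.716725
  y ← -0.187623 + (0.16/2)·(2.744798 + 2.716725) = 0.249299
x=-0.180000, y=0.249299:
  k1 = f(-0.180000, 0.249299) = 2.717850
  k2 = f(-0.020000, 0.684155) = 2.311932
  y ← 0.249299 + (0.16/2)·(2.717850 + 2.311932) = 0.651682
y(-0.02) ≈ 0.6517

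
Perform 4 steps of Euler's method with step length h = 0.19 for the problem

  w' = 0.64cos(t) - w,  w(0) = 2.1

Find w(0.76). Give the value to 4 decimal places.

Euler: w_{n+1} = w_n + h·f(t_n, w_n).
t=0.000000, w=2.100000: f=-1.460000 → w ← 2.100000 + 0.19·(-1.460000) = 1.822600
t=0.190000, w=1.822600: f=-1.194117 → w ← 1.822600 + 0.19·(-1.194117) = 1.595718
t=0.380000, w=1.595718: f=-1.001372 → w ← 1.595718 + 0.19·(-1.001372) = 1.405457
t=0.570000, w=1.405457: f=-0.866640 → w ← 1.405457 + 0.19·(-0.866640) = 1.240795
w(0.76) ≈ 1.2408

1.2408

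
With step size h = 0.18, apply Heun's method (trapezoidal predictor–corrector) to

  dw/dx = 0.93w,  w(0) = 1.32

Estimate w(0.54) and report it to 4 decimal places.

2.1766

Heun: k1 = f(x_n, w_n); k2 = f(x_n + h, w_n + h·k1); w_{n+1} = w_n + (h/2)·(k1 + k2).
x=0.000000, w=1.320000:
  k1 = f(0.000000, 1.320000) = 1.227600
  k2 = f(0.180000, 1.540968) = 1.433100
  w ← 1.320000 + (0.18/2)·(1.227600 + 1.433100) = 1.559463
x=0.180000, w=1.559463:
  k1 = f(0.180000, 1.559463) = 1.450301
  k2 = f(0.360000, 1.820517) = 1.693081
  w ← 1.559463 + (0.18/2)·(1.450301 + 1.693081) = 1.842367
x=0.360000, w=1.842367:
  k1 = f(0.360000, 1.842367) = 1.713402
  k2 = f(0.540000, 2.150780) = 2.000225
  w ← 1.842367 + (0.18/2)·(1.713402 + 2.000225) = 2.176594
w(0.54) ≈ 2.1766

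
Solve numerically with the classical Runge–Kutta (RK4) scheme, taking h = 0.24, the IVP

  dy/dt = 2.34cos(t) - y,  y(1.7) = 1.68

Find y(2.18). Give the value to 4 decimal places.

0.7049

RK4: k1 = f(t_n, y_n); k2 = f(t_n + h/2, y_n + (h/2)·k1); k3 = f(t_n + h/2, y_n + (h/2)·k2); k4 = f(t_n + h, y_n + h·k3); y_{n+1} = y_n + (h/6)·(k1 + 2k2 + 2k3 + k4).
t=1.700000, y=1.680000:
  k1 = f(1.700000, 1.680000) = -1.981496
  k2 = f(1.820000, 1.442220) = -2.019340
  k3 = f(1.820000, 1.437679) = -2.014799
  k4 = f(1.940000, 1.196448) = -2.040891
  y ← 1.680000 + (0.24/6)·(k1 + 2k2 + 2k3 + k4) = 1.196373
t=1.940000, y=1.196373:
  k1 = f(1.940000, 1.196373) = -2.040816
  k2 = f(2.060000, 0.951475) = -2.051096
  k3 = f(2.060000, 0.950242) = -2.049862
  k4 = f(2.180000, 0.704407) = -2.043389
  y ← 1.196373 + (0.24/6)·(k1 + 2k2 + 2k3 + k4) = 0.704929
y(2.18) ≈ 0.7049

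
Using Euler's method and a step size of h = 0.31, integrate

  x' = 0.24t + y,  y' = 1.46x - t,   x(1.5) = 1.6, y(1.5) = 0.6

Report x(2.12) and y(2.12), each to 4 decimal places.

Euler on (x,y): x_{n+1} = x_n + h·x', y_{n+1} = y_n + h·y'.
1.500000: (1.600000, 0.600000); f=(0.960000, 0.836000) → (1.897600, 0.859160)
1.810000: (1.897600, 0.859160); f=(1.293560, 0.960496) → (2.298604, 1.156914)
(x(2.12), y(2.12)) ≈ (2.2986, 1.1569)

2.2986, 1.1569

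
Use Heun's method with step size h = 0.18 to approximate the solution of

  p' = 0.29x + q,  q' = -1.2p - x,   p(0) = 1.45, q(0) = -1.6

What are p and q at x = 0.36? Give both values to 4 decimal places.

Heun on (p,q): k1 = f(x_n, state_n); k2 = f(x_n + h, state_n + h·k1); state_{n+1} = state_n + (h/2)·(k1 + k2).
0.000000: (1.450000, -1.600000)
  k1 = (-1.600000, -1.740000)
  predictor → (1.162000, -1.913200)
  k2 = (-1.861000, -1.574400)
  → (1.138510, -1.898296)
0.180000: (1.138510, -1.898296)
  k1 = (-1.846096, -1.546212)
  predictor → (0.806213, -2.176614)
  k2 = (-2.072214, -1.327455)
  → (0.785862, -2.156926)
(p(0.36), q(0.36)) ≈ (0.7859, -2.1569)

0.7859, -2.1569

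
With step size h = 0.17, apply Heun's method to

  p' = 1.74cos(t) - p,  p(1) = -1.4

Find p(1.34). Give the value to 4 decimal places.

Heun: k1 = f(t_n, p_n); k2 = f(t_n + h, p_n + h·k1); p_{n+1} = p_n + (h/2)·(k1 + k2).
t=1.000000, p=-1.400000:
  k1 = f(1.000000, -1.400000) = 2.340126
  k2 = f(1.170000, -1.002179) = 1.681043
  p ← -1.400000 + (0.17/2)·(2.340126 + 1.681043) = -1.058201
t=1.170000, p=-1.058201:
  k1 = f(1.170000, -1.058201) = 1.737065
  k2 = f(1.340000, -0.762900) = 1.160930
  p ← -1.058201 + (0.17/2)·(1.737065 + 1.160930) = -0.811871
p(1.34) ≈ -0.8119

-0.8119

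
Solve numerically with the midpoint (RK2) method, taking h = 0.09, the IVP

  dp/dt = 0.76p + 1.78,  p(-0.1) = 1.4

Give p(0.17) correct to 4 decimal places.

Midpoint: k1 = f(t_n, p_n); k2 = f(t_n + h/2, p_n + (h/2)·k1); p_{n+1} = p_n + h·k2.
t=-0.100000, p=1.400000:
  k1 = f(-0.100000, 1.400000) = 2.844000
  k2 = f(-0.055000, 1.527980) = 2.941265
  p ← 1.400000 + 0.09·2.941265 = 1.664714
t=-0.010000, p=1.664714:
  k1 = f(-0.010000, 1.664714) = 3.045183
  k2 = f(0.035000, 1.801747) = 3.149328
  p ← 1.664714 + 0.09·3.149328 = 1.948153
t=0.080000, p=1.948153:
  k1 = f(0.080000, 1.948153) = 3.260597
  k2 = f(0.125000, 2.094880) = 3.372109
  p ← 1.948153 + 0.09·3.372109 = 2.251643
p(0.17) ≈ 2.2516

2.2516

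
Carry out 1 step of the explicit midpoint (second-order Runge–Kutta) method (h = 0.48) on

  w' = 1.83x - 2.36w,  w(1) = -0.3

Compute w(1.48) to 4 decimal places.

0.4390

Midpoint: k1 = f(x_n, w_n); k2 = f(x_n + h/2, w_n + (h/2)·k1); w_{n+1} = w_n + h·k2.
x=1.000000, w=-0.300000:
  k1 = f(1.000000, -0.300000) = 2.538000
  k2 = f(1.240000, 0.309120) = 1.539677
  w ← -0.300000 + 0.48·1.539677 = 0.439045
w(1.48) ≈ 0.4390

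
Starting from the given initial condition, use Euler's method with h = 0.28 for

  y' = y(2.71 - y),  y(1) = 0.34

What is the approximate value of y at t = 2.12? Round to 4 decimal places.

1.8768

Euler: y_{n+1} = y_n + h·f(t_n, y_n).
t=1.000000, y=0.340000: f=0.805800 → y ← 0.340000 + 0.28·0.805800 = 0.565624
t=1.280000, y=0.565624: f=1.212911 → y ← 0.565624 + 0.28·1.212911 = 0.905239
t=1.560000, y=0.905239: f=1.633740 → y ← 0.905239 + 0.28·1.633740 = 1.362686
t=1.840000, y=1.362686: f=1.835966 → y ← 1.362686 + 0.28·1.835966 = 1.876757
y(2.12) ≈ 1.8768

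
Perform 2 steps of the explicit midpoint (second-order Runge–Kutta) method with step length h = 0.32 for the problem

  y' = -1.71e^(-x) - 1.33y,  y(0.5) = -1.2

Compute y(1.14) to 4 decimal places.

Midpoint: k1 = f(x_n, y_n); k2 = f(x_n + h/2, y_n + (h/2)·k1); y_{n+1} = y_n + h·k2.
x=0.500000, y=-1.200000:
  k1 = f(0.500000, -1.200000) = 0.558833
  k2 = f(0.660000, -1.110587) = 0.593265
  y ← -1.200000 + 0.32·0.593265 = -1.010155
x=0.820000, y=-1.010155:
  k1 = f(0.820000, -1.010155) = 0.590368
  k2 = f(0.980000, -0.915696) = 0.576094
  y ← -1.010155 + 0.32·0.576094 = -0.825805
y(1.14) ≈ -0.8258

-0.8258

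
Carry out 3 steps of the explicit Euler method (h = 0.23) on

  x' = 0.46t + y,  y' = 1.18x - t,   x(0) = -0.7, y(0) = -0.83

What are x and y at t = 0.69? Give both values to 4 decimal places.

Euler on (x,y): x_{n+1} = x_n + h·x', y_{n+1} = y_n + h·y'.
0.000000: (-0.700000, -0.830000); f=(-0.830000, -0.826000) → (-0.890900, -1.019980)
0.230000: (-0.890900, -1.019980); f=(-0.914180, -1.281262) → (-1.101161, -1.314670)
0.460000: (-1.101161, -1.314670); f=(-1.103070, -1.759370) → (-1.354868, -1.719325)
(x(0.69), y(0.69)) ≈ (-1.3549, -1.7193)

-1.3549, -1.7193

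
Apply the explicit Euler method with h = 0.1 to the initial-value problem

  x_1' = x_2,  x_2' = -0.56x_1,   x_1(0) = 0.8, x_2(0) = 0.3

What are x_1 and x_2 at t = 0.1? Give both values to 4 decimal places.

0.8300, 0.2552

Euler on (x_1,x_2): x_1_{n+1} = x_1_n + h·x_1', x_2_{n+1} = x_2_n + h·x_2'.
0.000000: (0.800000, 0.300000); f=(0.300000, -0.448000) → (0.830000, 0.255200)
(x_1(0.1), x_2(0.1)) ≈ (0.8300, 0.2552)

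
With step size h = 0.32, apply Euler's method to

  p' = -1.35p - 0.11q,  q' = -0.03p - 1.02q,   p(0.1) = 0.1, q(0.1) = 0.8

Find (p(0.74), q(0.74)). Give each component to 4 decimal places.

-0.0027, 0.3621

Euler on (p,q): p_{n+1} = p_n + h·p', q_{n+1} = q_n + h·q'.
0.100000: (0.100000, 0.800000); f=(-0.223000, -0.819000) → (0.028640, 0.537920)
0.420000: (0.028640, 0.537920); f=(-0.097835, -0.549538) → (-0.002667, 0.362068)
(p(0.74), q(0.74)) ≈ (-0.0027, 0.3621)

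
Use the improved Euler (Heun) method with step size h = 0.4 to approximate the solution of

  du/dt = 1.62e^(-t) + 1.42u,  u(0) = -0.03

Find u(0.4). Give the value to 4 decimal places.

Heun: k1 = f(t_n, u_n); k2 = f(t_n + h, u_n + h·k1); u_{n+1} = u_n + (h/2)·(k1 + k2).
t=0.000000, u=-0.030000:
  k1 = f(0.000000, -0.030000) = 1.577400
  k2 = f(0.400000, 0.600960) = 1.939282
  u ← -0.030000 + (0.4/2)·(1.577400 + 1.939282) = 0.673336
u(0.4) ≈ 0.6733

0.6733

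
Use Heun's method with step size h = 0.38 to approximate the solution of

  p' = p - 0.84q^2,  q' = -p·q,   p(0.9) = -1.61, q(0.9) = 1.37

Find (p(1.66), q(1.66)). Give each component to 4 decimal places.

Heun on (p,q): k1 = f(t_n, state_n); k2 = f(t_n + h, state_n + h·k1); state_{n+1} = state_n + (h/2)·(k1 + k2).
0.900000: (-1.610000, 1.370000)
  k1 = (-3.186596, 2.205700)
  predictor → (-2.820906, 2.208166)
  k2 = (-6.916744, 6.229030)
  → (-3.529635, 2.972599)
1.280000: (-3.529635, 2.972599)
  k1 = (-10.952163, 10.492187)
  predictor → (-7.691456, 6.959630)
  k2 = (-48.378071, 53.529689)
  → (-14.802379, 15.136755)
(p(1.66), q(1.66)) ≈ (-14.8024, 15.1368)

-14.8024, 15.1368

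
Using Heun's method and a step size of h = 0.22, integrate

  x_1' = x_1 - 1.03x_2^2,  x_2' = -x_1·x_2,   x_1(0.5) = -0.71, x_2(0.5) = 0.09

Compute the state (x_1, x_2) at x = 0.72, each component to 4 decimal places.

Heun on (x_1,x_2): k1 = f(x_n, state_n); k2 = f(x_n + h, state_n + h·k1); state_{n+1} = state_n + (h/2)·(k1 + k2).
0.500000: (-0.710000, 0.090000)
  k1 = (-0.718343, 0.063900)
  predictor → (-0.868035, 0.104058)
  k2 = (-0.879188, 0.090326)
  → (-0.885728, 0.106965)
(x_1(0.72), x_2(0.72)) ≈ (-0.8857, 0.1070)

-0.8857, 0.1070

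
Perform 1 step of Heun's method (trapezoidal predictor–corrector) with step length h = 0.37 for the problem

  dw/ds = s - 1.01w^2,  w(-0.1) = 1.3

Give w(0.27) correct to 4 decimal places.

Heun: k1 = f(s_n, w_n); k2 = f(s_n + h, w_n + h·k1); w_{n+1} = w_n + (h/2)·(k1 + k2).
s=-0.100000, w=1.300000:
  k1 = f(-0.100000, 1.300000) = -1.806900
  k2 = f(0.270000, 0.631447) = -0.132713
  w ← 1.300000 + (0.37/2)·(-1.806900 + (-0.132713)) = 0.941172
w(0.27) ≈ 0.9412

0.9412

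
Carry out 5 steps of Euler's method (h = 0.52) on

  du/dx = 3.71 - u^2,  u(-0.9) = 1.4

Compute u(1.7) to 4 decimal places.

Euler: u_{n+1} = u_n + h·f(x_n, u_n).
x=-0.900000, u=1.400000: f=1.750000 → u ← 1.400000 + 0.52·1.750000 = 2.310000
x=-0.380000, u=2.310000: f=-1.626100 → u ← 2.310000 + 0.52·(-1.626100) = 1.464428
x=0.140000, u=1.464428: f=1.565451 → u ← 1.464428 + 0.52·1.565451 = 2.278462
x=0.660000, u=2.278462: f=-1.481391 → u ← 2.278462 + 0.52·(-1.481391) = 1.508139
x=1.180000, u=1.508139: f=1.435516 → u ← 1.508139 + 0.52·1.435516 = 2.254608
u(1.7) ≈ 2.2546

2.2546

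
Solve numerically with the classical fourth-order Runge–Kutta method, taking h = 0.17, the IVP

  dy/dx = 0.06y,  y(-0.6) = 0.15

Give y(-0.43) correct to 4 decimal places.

0.1515

RK4: k1 = f(x_n, y_n); k2 = f(x_n + h/2, y_n + (h/2)·k1); k3 = f(x_n + h/2, y_n + (h/2)·k2); k4 = f(x_n + h, y_n + h·k3); y_{n+1} = y_n + (h/6)·(k1 + 2k2 + 2k3 + k4).
x=-0.600000, y=0.150000:
  k1 = f(-0.600000, 0.150000) = 0.009000
  k2 = f(-0.515000, 0.150765) = 0.009046
  k3 = f(-0.515000, 0.150769) = 0.009046
  k4 = f(-0.430000, 0.151538) = 0.009092
  y ← 0.150000 + (0.17/6)·(k1 + 2k2 + 2k3 + k4) = 0.151538
y(-0.43) ≈ 0.1515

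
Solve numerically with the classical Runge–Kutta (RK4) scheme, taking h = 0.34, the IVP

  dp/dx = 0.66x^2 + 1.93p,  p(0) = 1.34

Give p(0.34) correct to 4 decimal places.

2.5916

RK4: k1 = f(x_n, p_n); k2 = f(x_n + h/2, p_n + (h/2)·k1); k3 = f(x_n + h/2, p_n + (h/2)·k2); k4 = f(x_n + h, p_n + h·k3); p_{n+1} = p_n + (h/6)·(k1 + 2k2 + 2k3 + k4).
x=0.000000, p=1.340000:
  k1 = f(0.000000, 1.340000) = 2.586200
  k2 = f(0.170000, 1.779654) = 3.453806
  k3 = f(0.170000, 1.927147) = 3.738468
  k4 = f(0.340000, 2.611079) = 5.115679
  p ← 1.340000 + (0.34/6)·(k1 + 2k2 + 2k3 + k4) = 2.591564
p(0.34) ≈ 2.5916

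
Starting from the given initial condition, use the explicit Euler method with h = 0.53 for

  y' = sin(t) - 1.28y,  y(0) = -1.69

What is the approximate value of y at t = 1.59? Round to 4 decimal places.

Euler: y_{n+1} = y_n + h·f(t_n, y_n).
t=0.000000, y=-1.690000: f=2.163200 → y ← -1.690000 + 0.53·2.163200 = -0.543504
t=0.530000, y=-0.543504: f=1.201218 → y ← -0.543504 + 0.53·1.201218 = 0.093142
t=1.060000, y=0.093142: f=0.753134 → y ← 0.093142 + 0.53·0.753134 = 0.492303
y(1.59) ≈ 0.4923

0.4923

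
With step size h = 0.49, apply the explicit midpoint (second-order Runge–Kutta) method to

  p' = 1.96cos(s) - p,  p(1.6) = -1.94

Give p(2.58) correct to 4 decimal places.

Midpoint: k1 = f(s_n, p_n); k2 = f(s_n + h/2, p_n + (h/2)·k1); p_{n+1} = p_n + h·k2.
s=1.600000, p=-1.940000:
  k1 = f(1.600000, -1.940000) = 1.882769
  k2 = f(1.845000, -1.478722) = 0.947992
  p ← -1.940000 + 0.49·0.947992 = -1.475484
s=2.090000, p=-1.475484:
  k1 = f(2.090000, -1.475484) = 0.502954
  k2 = f(2.335000, -1.352260) = -0.003986
  p ← -1.475484 + 0.49·(-0.003986) = -1.477437
p(2.58) ≈ -1.4774

-1.4774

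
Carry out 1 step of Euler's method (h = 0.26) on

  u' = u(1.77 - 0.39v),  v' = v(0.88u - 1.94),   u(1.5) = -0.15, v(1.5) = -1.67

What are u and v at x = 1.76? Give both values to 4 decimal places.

-0.2444, -0.7703

Euler on (u,v): u_{n+1} = u_n + h·u', v_{n+1} = v_n + h·v'.
1.500000: (-0.150000, -1.670000); f=(-0.363195, 3.460240) → (-0.244431, -0.770338)
(u(1.76), v(1.76)) ≈ (-0.2444, -0.7703)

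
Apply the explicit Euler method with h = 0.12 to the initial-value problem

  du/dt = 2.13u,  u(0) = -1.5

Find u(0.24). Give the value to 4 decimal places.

-2.3648

Euler: u_{n+1} = u_n + h·f(t_n, u_n).
t=0.000000, u=-1.500000: f=-3.195000 → u ← -1.500000 + 0.12·(-3.195000) = -1.883400
t=0.120000, u=-1.883400: f=-4.011642 → u ← -1.883400 + 0.12·(-4.011642) = -2.364797
u(0.24) ≈ -2.3648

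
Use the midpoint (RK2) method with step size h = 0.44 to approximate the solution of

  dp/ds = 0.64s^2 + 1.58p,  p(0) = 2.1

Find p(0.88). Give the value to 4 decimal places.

Midpoint: k1 = f(s_n, p_n); k2 = f(s_n + h/2, p_n + (h/2)·k1); p_{n+1} = p_n + h·k2.
s=0.000000, p=2.100000:
  k1 = f(0.000000, 2.100000) = 3.318000
  k2 = f(0.220000, 2.829960) = 4.502313
  p ← 2.100000 + 0.44·4.502313 = 4.081018
s=0.440000, p=4.081018:
  k1 = f(0.440000, 4.081018) = 6.571912
  k2 = f(0.660000, 5.526838) = 9.011188
  p ← 4.081018 + 0.44·9.011188 = 8.045941
p(0.88) ≈ 8.0459

8.0459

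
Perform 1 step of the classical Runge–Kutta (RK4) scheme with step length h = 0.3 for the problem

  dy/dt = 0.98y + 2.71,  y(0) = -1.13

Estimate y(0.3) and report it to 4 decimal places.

-0.5711

RK4: k1 = f(t_n, y_n); k2 = f(t_n + h/2, y_n + (h/2)·k1); k3 = f(t_n + h/2, y_n + (h/2)·k2); k4 = f(t_n + h, y_n + h·k3); y_{n+1} = y_n + (h/6)·(k1 + 2k2 + 2k3 + k4).
t=0.000000, y=-1.130000:
  k1 = f(0.000000, -1.130000) = 1.602600
  k2 = f(0.150000, -0.889610) = 1.838182
  k3 = f(0.150000, -0.854273) = 1.872813
  k4 = f(0.300000, -0.568156) = 2.153207
  y ← -1.130000 + (0.3/6)·(k1 + 2k2 + 2k3 + k4) = -0.571110
y(0.3) ≈ -0.5711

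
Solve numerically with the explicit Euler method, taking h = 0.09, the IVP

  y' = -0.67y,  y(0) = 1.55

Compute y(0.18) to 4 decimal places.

Euler: y_{n+1} = y_n + h·f(s_n, y_n).
s=0.000000, y=1.550000: f=-1.038500 → y ← 1.550000 + 0.09·(-1.038500) = 1.456535
s=0.090000, y=1.456535: f=-0.975878 → y ← 1.456535 + 0.09·(-0.975878) = 1.368706
y(0.18) ≈ 1.3687

1.3687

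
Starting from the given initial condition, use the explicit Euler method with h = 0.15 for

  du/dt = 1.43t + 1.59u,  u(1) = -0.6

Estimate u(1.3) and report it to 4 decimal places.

Euler: u_{n+1} = u_n + h·f(t_n, u_n).
t=1.000000, u=-0.600000: f=0.476000 → u ← -0.600000 + 0.15·0.476000 = -0.528600
t=1.150000, u=-0.528600: f=0.804026 → u ← -0.528600 + 0.15·0.804026 = -0.407996
u(1.3) ≈ -0.4080

-0.4080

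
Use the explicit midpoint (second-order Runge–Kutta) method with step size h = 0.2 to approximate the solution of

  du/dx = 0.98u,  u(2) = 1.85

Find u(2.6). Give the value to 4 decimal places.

Midpoint: k1 = f(x_n, u_n); k2 = f(x_n + h/2, u_n + (h/2)·k1); u_{n+1} = u_n + h·k2.
x=2.000000, u=1.850000:
  k1 = f(2.000000, 1.850000) = 1.813000
  k2 = f(2.100000, 2.031300) = 1.990674
  u ← 1.850000 + 0.2·1.990674 = 2.248135
x=2.200000, u=2.248135:
  k1 = f(2.200000, 2.248135) = 2.203172
  k2 = f(2.300000, 2.468452) = 2.419083
  u ← 2.248135 + 0.2·2.419083 = 2.731951
x=2.400000, u=2.731951:
  k1 = f(2.400000, 2.731951) = 2.677312
  k2 = f(2.500000, 2.999683) = 2.939689
  u ← 2.731951 + 0.2·2.939689 = 3.319889
u(2.6) ≈ 3.3199

3.3199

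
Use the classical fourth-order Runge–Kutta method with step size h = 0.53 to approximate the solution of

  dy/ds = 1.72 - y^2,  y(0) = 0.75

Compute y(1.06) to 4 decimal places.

1.2605

RK4: k1 = f(s_n, y_n); k2 = f(s_n + h/2, y_n + (h/2)·k1); k3 = f(s_n + h/2, y_n + (h/2)·k2); k4 = f(s_n + h, y_n + h·k3); y_{n+1} = y_n + (h/6)·(k1 + 2k2 + 2k3 + k4).
s=0.000000, y=0.750000:
  k1 = f(0.000000, 0.750000) = 1.157500
  k2 = f(0.265000, 1.056738) = 0.603306
  k3 = f(0.265000, 0.909876) = 0.892126
  k4 = f(0.530000, 1.222827) = 0.224695
  y ← 0.750000 + (0.53/6)·(k1 + 2k2 + 2k3 + k4) = 1.136287
s=0.530000, y=1.136287:
  k1 = f(0.530000, 1.136287) = 0.428852
  k2 = f(0.795000, 1.249933) = 0.157668
  k3 = f(0.795000, 1.178069) = 0.332154
  k4 = f(1.060000, 1.312328) = -0.002205
  y ← 1.136287 + (0.53/6)·(k1 + 2k2 + 2k3 + k4) = 1.260509
y(1.06) ≈ 1.2605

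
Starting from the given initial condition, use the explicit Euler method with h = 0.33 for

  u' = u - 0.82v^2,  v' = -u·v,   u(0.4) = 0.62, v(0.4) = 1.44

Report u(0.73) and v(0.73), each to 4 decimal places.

Euler on (u,v): u_{n+1} = u_n + h·u', v_{n+1} = v_n + h·v'.
0.400000: (0.620000, 1.440000); f=(-1.080352, -0.892800) → (0.263484, 1.145376)
(u(0.73), v(0.73)) ≈ (0.2635, 1.1454)

0.2635, 1.1454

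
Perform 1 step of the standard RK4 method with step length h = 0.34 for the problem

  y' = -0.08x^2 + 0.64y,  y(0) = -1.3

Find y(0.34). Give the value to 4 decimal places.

RK4: k1 = f(x_n, y_n); k2 = f(x_n + h/2, y_n + (h/2)·k1); k3 = f(x_n + h/2, y_n + (h/2)·k2); k4 = f(x_n + h, y_n + h·k3); y_{n+1} = y_n + (h/6)·(k1 + 2k2 + 2k3 + k4).
x=0.000000, y=-1.300000:
  k1 = f(0.000000, -1.300000) = -0.832000
  k2 = f(0.170000, -1.441440) = -0.924834
  k3 = f(0.170000, -1.457222) = -0.934934
  k4 = f(0.340000, -1.617878) = -1.044690
  y ← -1.300000 + (0.34/6)·(k1 + 2k2 + 2k3 + k4) = -1.617119
y(0.34) ≈ -1.6171

-1.6171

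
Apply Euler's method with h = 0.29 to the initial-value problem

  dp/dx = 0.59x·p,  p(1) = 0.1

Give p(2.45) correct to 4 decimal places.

0.3283

Euler: p_{n+1} = p_n + h·f(x_n, p_n).
x=1.000000, p=0.100000: f=0.059000 → p ← 0.100000 + 0.29·0.059000 = 0.117110
x=1.290000, p=0.117110: f=0.089132 → p ← 0.117110 + 0.29·0.089132 = 0.142958
x=1.580000, p=0.142958: f=0.133266 → p ← 0.142958 + 0.29·0.133266 = 0.181605
x=1.870000, p=0.181605: f=0.200365 → p ← 0.181605 + 0.29·0.200365 = 0.239711
x=2.160000, p=0.239711: f=0.305488 → p ← 0.239711 + 0.29·0.305488 = 0.328303
p(2.45) ≈ 0.3283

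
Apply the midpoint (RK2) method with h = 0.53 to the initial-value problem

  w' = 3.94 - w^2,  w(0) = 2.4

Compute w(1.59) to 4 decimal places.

3.1672

Midpoint: k1 = f(t_n, w_n); k2 = f(t_n + h/2, w_n + (h/2)·k1); w_{n+1} = w_n + h·k2.
t=0.000000, w=2.400000:
  k1 = f(0.000000, 2.400000) = -1.820000
  k2 = f(0.265000, 1.917700) = 0.262427
  w ← 2.400000 + 0.53·0.262427 = 2.539086
t=0.530000, w=2.539086:
  k1 = f(0.530000, 2.539086) = -2.506959
  k2 = f(0.795000, 1.874742) = 0.425342
  w ← 2.539086 + 0.53·0.425342 = 2.764517
t=1.060000, w=2.764517:
  k1 = f(1.060000, 2.764517) = -3.702556
  k2 = f(1.325000, 1.783340) = 0.759699
  w ← 2.764517 + 0.53·0.759699 = 3.167158
w(1.59) ≈ 3.1672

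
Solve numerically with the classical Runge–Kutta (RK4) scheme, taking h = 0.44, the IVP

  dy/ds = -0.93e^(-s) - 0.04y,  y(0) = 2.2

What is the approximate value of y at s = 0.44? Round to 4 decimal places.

RK4: k1 = f(s_n, y_n); k2 = f(s_n + h/2, y_n + (h/2)·k1); k3 = f(s_n + h/2, y_n + (h/2)·k2); k4 = f(s_n + h, y_n + h·k3); y_{n+1} = y_n + (h/6)·(k1 + 2k2 + 2k3 + k4).
s=0.000000, y=2.200000:
  k1 = f(0.000000, 2.200000) = -1.018000
  k2 = f(0.220000, 1.976040) = -0.825384
  k3 = f(0.220000, 2.018416) = -0.827079
  k4 = f(0.440000, 1.836085) = -0.672397
  y ← 2.200000 + (0.44/6)·(k1 + 2k2 + 2k3 + k4) = 1.833676
y(0.44) ≈ 1.8337

1.8337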